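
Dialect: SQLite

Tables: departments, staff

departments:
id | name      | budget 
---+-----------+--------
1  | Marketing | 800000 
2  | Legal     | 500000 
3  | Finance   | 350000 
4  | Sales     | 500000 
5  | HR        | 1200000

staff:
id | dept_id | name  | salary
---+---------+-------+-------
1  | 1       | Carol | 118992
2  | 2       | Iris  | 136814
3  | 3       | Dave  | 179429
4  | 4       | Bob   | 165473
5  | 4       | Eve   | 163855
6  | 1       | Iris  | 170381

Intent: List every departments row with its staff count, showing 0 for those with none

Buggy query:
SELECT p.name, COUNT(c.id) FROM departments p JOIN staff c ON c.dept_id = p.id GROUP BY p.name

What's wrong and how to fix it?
Bug: An inner join excludes parents with zero children

Fix: Use LEFT JOIN so parents without children still appear (COUNT(c.id) gives 0)

Corrected query:
SELECT p.name, COUNT(c.id) FROM departments p LEFT JOIN staff c ON c.dept_id = p.id GROUP BY p.name

Result:
name      | COUNT(c.id)
----------+------------
Finance   | 1          
HR        | 0          
Legal     | 1          
Marketing | 2          
Sales     | 2          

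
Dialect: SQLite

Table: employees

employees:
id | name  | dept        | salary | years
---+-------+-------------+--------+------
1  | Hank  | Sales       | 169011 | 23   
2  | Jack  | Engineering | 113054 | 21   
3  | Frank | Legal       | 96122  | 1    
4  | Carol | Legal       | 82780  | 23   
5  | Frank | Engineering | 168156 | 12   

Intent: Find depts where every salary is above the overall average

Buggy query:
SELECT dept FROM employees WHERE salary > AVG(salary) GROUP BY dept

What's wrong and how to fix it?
Bug: AVG() is an aggregate; it can't sit directly in WHERE

Fix: Compute the overall average in a scalar subquery and compare each group's MIN against it in HAVING

Corrected query:
SELECT dept FROM employees GROUP BY dept HAVING MIN(salary) > (SELECT AVG(salary) FROM employees)

Result:
dept 
-----
Sales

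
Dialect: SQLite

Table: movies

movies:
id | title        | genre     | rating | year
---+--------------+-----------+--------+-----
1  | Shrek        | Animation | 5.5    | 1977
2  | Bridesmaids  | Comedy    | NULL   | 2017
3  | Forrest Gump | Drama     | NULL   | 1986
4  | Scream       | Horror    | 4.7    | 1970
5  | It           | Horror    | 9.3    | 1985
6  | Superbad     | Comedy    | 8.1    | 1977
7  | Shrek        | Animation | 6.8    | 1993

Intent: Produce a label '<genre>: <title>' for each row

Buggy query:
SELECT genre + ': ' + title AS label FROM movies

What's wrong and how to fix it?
Bug: SQLite uses || for string concatenation; + coerces text to numbers (yielding 0)

Fix: Use the || operator for string concatenation

Corrected query:
SELECT genre || ': ' || title AS label FROM movies

Result:
label              
-------------------
Animation: Shrek   
Comedy: Bridesmaids
Drama: Forrest Gump
Horror: Scream     
Horror: It         
Comedy: Superbad   
Animation: Shrek   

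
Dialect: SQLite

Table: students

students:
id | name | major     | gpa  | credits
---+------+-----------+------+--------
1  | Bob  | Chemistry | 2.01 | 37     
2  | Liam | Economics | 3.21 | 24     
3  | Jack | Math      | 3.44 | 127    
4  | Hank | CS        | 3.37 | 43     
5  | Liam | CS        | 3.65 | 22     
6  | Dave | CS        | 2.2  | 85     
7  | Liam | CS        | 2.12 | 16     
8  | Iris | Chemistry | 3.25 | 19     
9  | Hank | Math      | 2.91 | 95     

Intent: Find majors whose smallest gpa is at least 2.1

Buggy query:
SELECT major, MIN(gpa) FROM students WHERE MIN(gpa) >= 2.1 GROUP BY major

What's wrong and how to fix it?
Bug: MIN() in WHERE is a misuse of aggregate

Fix: Replace WHERE with HAVING after the GROUP BY

Corrected query:
SELECT major, MIN(gpa) FROM students GROUP BY major HAVING MIN(gpa) >= 2.1

Result:
major     | MIN(gpa)
----------+---------
CS        | 2.12    
Economics | 3.21    
Math      | 2.91    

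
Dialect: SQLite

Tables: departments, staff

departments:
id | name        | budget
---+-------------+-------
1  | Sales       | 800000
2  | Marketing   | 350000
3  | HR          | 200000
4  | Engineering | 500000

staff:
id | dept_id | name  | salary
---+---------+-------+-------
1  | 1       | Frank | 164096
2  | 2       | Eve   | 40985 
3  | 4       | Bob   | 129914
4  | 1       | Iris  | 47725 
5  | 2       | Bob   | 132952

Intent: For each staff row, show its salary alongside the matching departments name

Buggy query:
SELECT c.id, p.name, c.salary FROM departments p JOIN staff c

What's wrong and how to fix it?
Bug: JOIN with no ON clause produces a cartesian product; every staff row pairs with every departments row

Fix: Specify the join condition linking the foreign key to the parent id

Corrected query:
SELECT c.id, p.name, c.salary FROM departments p JOIN staff c ON c.dept_id = p.id

Result:
id | name        | salary
---+-------------+-------
1  | Sales       | 164096
2  | Marketing   | 40985 
3  | Engineering | 129914
4  | Sales       | 47725 
5  | Marketing   | 132952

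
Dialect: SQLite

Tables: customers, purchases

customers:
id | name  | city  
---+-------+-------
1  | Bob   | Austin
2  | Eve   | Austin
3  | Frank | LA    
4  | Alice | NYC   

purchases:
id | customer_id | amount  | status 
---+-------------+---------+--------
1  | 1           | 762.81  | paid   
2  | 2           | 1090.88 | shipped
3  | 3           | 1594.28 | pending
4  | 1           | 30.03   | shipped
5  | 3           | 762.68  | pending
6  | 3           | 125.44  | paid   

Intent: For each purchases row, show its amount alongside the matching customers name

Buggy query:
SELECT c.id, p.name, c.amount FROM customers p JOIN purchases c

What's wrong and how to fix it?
Bug: Missing join condition: each purchases row is matched to all customers rows instead of just its own

Fix: Add ON c.customer_id = p.id to the JOIN

Corrected query:
SELECT c.id, p.name, c.amount FROM customers p JOIN purchases c ON c.customer_id = p.id

Result:
id | name  | amount 
---+-------+--------
1  | Bob   | 762.81 
2  | Eve   | 1090.88
3  | Frank | 1594.28
4  | Bob   | 30.03  
5  | Frank | 762.68 
6  | Frank | 125.44 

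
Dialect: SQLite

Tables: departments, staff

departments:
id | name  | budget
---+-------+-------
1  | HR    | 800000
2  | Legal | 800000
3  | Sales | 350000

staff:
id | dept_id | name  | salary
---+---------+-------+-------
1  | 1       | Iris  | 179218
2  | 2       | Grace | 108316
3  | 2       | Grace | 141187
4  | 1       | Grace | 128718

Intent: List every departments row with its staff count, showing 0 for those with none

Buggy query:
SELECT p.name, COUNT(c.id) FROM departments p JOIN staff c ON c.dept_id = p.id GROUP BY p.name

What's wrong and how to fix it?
Bug: INNER JOIN drops departments rows that have no matching staff rows

Fix: Switch to LEFT JOIN to retain unmatched parent rows

Corrected query:
SELECT p.name, COUNT(c.id) FROM departments p LEFT JOIN staff c ON c.dept_id = p.id GROUP BY p.name

Result:
name  | COUNT(c.id)
------+------------
HR    | 2          
Legal | 2          
Sales | 0          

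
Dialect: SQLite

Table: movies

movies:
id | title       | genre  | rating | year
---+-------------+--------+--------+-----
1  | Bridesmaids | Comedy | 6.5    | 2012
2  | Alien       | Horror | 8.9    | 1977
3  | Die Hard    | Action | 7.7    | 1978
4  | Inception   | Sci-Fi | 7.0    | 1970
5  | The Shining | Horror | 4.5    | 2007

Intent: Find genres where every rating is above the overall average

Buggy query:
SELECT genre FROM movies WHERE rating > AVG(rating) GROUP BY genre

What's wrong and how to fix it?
Bug: WHERE evaluates per row before aggregation, so AVG() is unavailable

Fix: Compute the overall average in a scalar subquery and compare each group's MIN against it in HAVING

Corrected query:
SELECT genre FROM movies GROUP BY genre HAVING MIN(rating) > (SELECT AVG(rating) FROM movies)

Result:
genre 
------
Action
Sci-Fi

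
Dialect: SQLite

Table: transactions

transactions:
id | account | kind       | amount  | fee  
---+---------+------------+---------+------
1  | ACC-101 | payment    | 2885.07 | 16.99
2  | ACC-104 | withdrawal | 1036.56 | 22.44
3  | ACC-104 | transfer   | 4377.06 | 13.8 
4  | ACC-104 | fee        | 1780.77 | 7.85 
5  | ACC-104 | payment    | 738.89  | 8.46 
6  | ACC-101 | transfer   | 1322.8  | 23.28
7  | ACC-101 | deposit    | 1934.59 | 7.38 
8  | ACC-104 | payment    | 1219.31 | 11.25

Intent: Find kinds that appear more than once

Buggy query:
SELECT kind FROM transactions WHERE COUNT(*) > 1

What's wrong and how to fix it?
Bug: WHERE can't reference COUNT(*); aggregates are computed after WHERE

Fix: GROUP BY kind, then filter groups with HAVING COUNT(*) > 1

Corrected query:
SELECT kind FROM transactions GROUP BY kind HAVING COUNT(*) > 1

Result:
kind    
--------
payment 
transfer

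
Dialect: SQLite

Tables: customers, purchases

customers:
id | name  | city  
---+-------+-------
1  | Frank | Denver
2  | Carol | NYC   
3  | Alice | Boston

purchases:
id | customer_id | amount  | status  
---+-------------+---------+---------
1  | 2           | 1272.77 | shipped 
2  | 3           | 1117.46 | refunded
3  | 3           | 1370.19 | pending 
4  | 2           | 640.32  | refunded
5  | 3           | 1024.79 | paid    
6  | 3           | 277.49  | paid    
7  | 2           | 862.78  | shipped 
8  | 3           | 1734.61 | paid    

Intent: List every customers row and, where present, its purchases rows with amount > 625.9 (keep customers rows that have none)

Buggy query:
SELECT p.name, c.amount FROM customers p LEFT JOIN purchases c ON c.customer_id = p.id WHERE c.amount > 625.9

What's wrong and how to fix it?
Bug: Filtering c.amount in WHERE discards the NULL rows produced by LEFT JOIN, turning it into an inner join

Fix: Put 'c.amount > 625.9' in the JOIN's ON clause instead of WHERE

Corrected query:
SELECT p.name, c.amount FROM customers p LEFT JOIN purchases c ON c.customer_id = p.id AND c.amount > 625.9

Result:
name  | amount 
------+--------
Frank | NULL   
Carol | 640.32 
Carol | 862.78 
Carol | 1272.77
Alice | 1024.79
Alice | 1117.46
Alice | 1370.19
Alice | 1734.61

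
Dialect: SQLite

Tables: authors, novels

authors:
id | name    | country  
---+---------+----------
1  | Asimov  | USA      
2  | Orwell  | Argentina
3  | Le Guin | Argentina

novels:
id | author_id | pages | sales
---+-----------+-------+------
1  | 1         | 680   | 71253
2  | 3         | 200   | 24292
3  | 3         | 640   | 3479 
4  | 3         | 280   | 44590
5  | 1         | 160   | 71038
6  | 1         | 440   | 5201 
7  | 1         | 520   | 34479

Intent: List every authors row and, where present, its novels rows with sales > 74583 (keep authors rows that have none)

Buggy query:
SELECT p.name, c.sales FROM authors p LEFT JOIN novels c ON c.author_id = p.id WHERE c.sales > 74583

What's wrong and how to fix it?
Bug: A WHERE condition on the right-hand table after LEFT JOIN drops unmatched parents

Fix: Put 'c.sales > 74583' in the JOIN's ON clause instead of WHERE

Corrected query:
SELECT p.name, c.sales FROM authors p LEFT JOIN novels c ON c.author_id = p.id AND c.sales > 74583

Result:
name    | sales
--------+------
Asimov  | NULL 
Orwell  | NULL 
Le Guin | NULL 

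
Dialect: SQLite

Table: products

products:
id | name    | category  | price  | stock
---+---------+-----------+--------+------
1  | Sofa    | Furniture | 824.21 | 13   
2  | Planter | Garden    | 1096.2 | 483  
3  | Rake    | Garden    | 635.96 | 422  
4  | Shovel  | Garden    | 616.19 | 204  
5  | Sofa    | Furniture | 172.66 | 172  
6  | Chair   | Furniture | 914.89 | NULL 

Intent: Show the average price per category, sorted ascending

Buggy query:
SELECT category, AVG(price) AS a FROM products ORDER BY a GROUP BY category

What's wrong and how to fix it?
Bug: GROUP BY must precede ORDER BY

Fix: Move ORDER BY to the end, after GROUP BY

Corrected query:
SELECT category, AVG(price) AS a FROM products GROUP BY category ORDER BY a

Result:
category  | a         
----------+-----------
Furniture | 637.253333
Garden    | 782.783333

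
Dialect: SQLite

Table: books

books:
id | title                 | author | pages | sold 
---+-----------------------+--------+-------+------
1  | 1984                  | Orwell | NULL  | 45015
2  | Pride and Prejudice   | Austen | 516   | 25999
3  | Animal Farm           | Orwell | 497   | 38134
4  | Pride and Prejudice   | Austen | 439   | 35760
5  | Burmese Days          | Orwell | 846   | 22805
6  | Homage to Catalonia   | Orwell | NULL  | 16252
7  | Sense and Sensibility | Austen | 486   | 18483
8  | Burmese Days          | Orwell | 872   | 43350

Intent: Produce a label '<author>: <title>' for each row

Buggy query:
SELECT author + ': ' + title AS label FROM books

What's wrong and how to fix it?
Bug: SQLite uses || for string concatenation; + coerces text to numbers (yielding 0)

Fix: Use the || operator for string concatenation

Corrected query:
SELECT author || ': ' || title AS label FROM books

Result:
label                        
-----------------------------
Orwell: 1984                 
Austen: Pride and Prejudice  
Orwell: Animal Farm          
Austen: Pride and Prejudice  
Orwell: Burmese Days         
Orwell: Homage to Catalonia  
Austen: Sense and Sensibility
Orwell: Burmese Days         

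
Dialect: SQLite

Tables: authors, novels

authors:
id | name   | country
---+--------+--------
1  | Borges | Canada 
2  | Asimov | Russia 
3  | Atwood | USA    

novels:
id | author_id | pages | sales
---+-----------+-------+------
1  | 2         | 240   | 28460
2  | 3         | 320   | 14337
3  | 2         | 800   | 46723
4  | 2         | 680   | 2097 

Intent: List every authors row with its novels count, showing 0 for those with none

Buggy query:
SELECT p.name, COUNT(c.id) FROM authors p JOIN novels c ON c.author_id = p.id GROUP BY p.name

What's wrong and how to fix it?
Bug: INNER JOIN drops authors rows that have no matching novels rows

Fix: Use LEFT JOIN so parents without children still appear (COUNT(c.id) gives 0)

Corrected query:
SELECT p.name, COUNT(c.id) FROM authors p LEFT JOIN novels c ON c.author_id = p.id GROUP BY p.name

Result:
name   | COUNT(c.id)
-------+------------
Asimov | 3          
Atwood | 1          
Borges | 0          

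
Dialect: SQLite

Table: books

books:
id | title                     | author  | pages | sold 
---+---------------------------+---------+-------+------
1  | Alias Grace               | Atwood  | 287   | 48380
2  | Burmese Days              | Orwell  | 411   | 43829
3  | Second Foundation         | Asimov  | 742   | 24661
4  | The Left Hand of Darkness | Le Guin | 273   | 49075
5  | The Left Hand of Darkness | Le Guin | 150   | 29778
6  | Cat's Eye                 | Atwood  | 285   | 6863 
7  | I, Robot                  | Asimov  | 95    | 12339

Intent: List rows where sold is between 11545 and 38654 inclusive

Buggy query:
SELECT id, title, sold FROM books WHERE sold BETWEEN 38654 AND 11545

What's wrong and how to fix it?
Bug: The bounds are reversed; BETWEEN a AND b requires a <= b to match anything

Fix: Swap the bounds so the smaller value comes first

Corrected query:
SELECT id, title, sold FROM books WHERE sold BETWEEN 11545 AND 38654

Result:
id | title                     | sold 
---+---------------------------+------
3  | Second Foundation         | 24661
5  | The Left Hand of Darkness | 29778
7  | I, Robot                  | 12339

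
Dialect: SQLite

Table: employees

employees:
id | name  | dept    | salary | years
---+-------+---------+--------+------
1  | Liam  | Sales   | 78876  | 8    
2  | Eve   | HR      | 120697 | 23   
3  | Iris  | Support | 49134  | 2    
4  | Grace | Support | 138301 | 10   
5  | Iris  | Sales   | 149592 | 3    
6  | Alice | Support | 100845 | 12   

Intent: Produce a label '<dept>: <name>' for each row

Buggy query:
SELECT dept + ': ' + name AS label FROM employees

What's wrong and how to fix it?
Bug: SQLite uses || for string concatenation; + coerces text to numbers (yielding 0)

Fix: Replace + with || to concatenate text

Corrected query:
SELECT dept || ': ' || name AS label FROM employees

Result:
label         
--------------
Sales: Liam   
HR: Eve       
Support: Iris 
Support: Grace
Sales: Iris   
Support: Alice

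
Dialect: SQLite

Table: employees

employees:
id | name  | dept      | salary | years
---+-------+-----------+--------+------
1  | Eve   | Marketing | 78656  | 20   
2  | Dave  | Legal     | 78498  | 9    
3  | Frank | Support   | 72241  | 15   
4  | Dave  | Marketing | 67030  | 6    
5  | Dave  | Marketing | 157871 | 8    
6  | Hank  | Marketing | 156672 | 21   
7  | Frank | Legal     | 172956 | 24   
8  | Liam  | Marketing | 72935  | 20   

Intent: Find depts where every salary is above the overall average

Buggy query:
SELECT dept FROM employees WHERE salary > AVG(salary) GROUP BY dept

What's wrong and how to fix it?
Bug: WHERE evaluates per row before aggregation, so AVG() is unavailable

Fix: Compute the overall average in a scalar subquery and compare each group's MIN against it in HAVING

Corrected query:
SELECT dept FROM employees GROUP BY dept HAVING MIN(salary) > (SELECT AVG(salary) FROM employees)

Result:
(no rows)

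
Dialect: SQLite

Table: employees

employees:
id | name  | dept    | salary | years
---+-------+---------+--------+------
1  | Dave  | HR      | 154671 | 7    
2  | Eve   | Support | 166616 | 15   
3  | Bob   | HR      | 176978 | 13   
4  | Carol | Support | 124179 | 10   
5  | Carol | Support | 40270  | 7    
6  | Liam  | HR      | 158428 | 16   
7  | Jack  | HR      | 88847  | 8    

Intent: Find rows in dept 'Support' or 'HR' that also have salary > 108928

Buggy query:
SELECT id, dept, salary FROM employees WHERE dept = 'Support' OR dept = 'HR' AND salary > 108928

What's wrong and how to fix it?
Bug: AND binds tighter than OR, so this parses as dept = 'Support' OR (dept = 'HR' AND salary > 108928)

Fix: Group the OR with parentheses (or use IN), then AND the threshold

Corrected query:
SELECT id, dept, salary FROM employees WHERE (dept = 'Support' OR dept = 'HR') AND salary > 108928

Result:
id | dept    | salary
---+---------+-------
1  | HR      | 154671
2  | Support | 166616
3  | HR      | 176978
4  | Support | 124179
6  | HR      | 158428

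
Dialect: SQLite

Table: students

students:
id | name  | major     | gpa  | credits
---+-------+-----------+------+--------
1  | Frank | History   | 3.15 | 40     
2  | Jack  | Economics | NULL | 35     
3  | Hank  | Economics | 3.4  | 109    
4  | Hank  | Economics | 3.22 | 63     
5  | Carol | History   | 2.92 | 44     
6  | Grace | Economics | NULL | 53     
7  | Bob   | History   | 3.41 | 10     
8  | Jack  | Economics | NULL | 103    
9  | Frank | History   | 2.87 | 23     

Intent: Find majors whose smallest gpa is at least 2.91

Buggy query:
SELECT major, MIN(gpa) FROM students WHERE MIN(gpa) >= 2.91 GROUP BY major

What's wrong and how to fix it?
Bug: MIN() in WHERE is a misuse of aggregate

Fix: Use HAVING for the per-group MIN condition

Corrected query:
SELECT major, MIN(gpa) FROM students GROUP BY major HAVING MIN(gpa) >= 2.91

Result:
major     | MIN(gpa)
----------+---------
Economics | 3.22    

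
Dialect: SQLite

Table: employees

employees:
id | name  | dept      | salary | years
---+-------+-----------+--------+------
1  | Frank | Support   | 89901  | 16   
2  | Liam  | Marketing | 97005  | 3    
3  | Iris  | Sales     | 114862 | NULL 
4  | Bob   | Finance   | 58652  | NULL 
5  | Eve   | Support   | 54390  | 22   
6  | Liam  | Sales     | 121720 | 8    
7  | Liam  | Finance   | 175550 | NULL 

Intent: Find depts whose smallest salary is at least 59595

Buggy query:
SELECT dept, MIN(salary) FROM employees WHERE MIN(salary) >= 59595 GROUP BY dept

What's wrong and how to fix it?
Bug: Aggregates like MIN are computed per group after WHERE runs

Fix: Replace WHERE with HAVING after the GROUP BY

Corrected query:
SELECT dept, MIN(salary) FROM employees GROUP BY dept HAVING MIN(salary) >= 59595

Result:
dept      | MIN(salary)
----------+------------
Marketing | 97005      
Sales     | 114862     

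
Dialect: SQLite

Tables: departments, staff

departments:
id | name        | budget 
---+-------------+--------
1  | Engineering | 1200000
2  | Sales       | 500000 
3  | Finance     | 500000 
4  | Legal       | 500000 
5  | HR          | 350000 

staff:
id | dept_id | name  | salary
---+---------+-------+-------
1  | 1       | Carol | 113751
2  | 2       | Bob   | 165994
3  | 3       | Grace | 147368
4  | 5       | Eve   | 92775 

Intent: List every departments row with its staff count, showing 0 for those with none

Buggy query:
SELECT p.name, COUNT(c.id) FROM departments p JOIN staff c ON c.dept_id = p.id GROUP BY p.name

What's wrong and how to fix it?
Bug: INNER JOIN drops departments rows that have no matching staff rows

Fix: Use LEFT JOIN so parents without children still appear (COUNT(c.id) gives 0)

Corrected query:
SELECT p.name, COUNT(c.id) FROM departments p LEFT JOIN staff c ON c.dept_id = p.id GROUP BY p.name

Result:
name        | COUNT(c.id)
------------+------------
Engineering | 1          
Finance     | 1          
HR          | 1          
Legal       | 0          
Sales       | 1          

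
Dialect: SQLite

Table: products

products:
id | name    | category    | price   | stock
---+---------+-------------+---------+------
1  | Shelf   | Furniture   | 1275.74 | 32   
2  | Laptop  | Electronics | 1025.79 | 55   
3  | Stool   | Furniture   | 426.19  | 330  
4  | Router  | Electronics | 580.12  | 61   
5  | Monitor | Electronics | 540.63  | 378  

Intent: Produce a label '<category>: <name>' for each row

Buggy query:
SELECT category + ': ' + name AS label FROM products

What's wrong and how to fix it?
Bug: SQLite uses || for string concatenation; + coerces text to numbers (yielding 0)

Fix: Replace + with || to concatenate text

Corrected query:
SELECT category || ': ' || name AS label FROM products

Result:
label               
--------------------
Furniture: Shelf    
Electronics: Laptop 
Furniture: Stool    
Electronics: Router 
Electronics: Monitor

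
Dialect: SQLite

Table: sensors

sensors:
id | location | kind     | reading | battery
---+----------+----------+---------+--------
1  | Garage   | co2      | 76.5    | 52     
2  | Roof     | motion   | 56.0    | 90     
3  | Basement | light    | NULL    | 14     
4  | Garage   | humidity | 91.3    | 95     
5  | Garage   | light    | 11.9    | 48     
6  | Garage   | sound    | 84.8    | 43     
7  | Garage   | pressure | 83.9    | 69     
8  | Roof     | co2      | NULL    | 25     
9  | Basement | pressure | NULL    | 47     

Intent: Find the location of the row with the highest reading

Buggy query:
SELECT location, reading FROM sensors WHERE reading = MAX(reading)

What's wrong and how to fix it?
Bug: MAX(reading) is an aggregate and cannot be used directly in WHERE

Fix: Wrap MAX in a scalar subquery so WHERE compares against a single value

Corrected query:
SELECT location, reading FROM sensors WHERE reading = (SELECT MAX(reading) FROM sensors)

Result:
location | reading
---------+--------
Garage   | 91.3   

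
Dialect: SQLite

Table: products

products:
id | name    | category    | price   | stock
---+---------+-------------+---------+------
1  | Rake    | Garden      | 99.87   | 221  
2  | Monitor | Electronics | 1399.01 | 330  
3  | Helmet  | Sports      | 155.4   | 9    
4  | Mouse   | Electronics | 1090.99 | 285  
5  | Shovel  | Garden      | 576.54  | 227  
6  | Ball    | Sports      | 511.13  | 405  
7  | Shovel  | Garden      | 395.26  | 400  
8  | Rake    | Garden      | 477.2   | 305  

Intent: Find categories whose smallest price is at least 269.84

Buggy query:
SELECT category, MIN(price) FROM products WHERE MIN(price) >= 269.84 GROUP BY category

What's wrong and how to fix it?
Bug: MIN() in WHERE is a misuse of aggregate

Fix: Use HAVING for the per-group MIN condition

Corrected query:
SELECT category, MIN(price) FROM products GROUP BY category HAVING MIN(price) >= 269.84

Result:
category    | MIN(price)
------------+-----------
Electronics | 1090.99   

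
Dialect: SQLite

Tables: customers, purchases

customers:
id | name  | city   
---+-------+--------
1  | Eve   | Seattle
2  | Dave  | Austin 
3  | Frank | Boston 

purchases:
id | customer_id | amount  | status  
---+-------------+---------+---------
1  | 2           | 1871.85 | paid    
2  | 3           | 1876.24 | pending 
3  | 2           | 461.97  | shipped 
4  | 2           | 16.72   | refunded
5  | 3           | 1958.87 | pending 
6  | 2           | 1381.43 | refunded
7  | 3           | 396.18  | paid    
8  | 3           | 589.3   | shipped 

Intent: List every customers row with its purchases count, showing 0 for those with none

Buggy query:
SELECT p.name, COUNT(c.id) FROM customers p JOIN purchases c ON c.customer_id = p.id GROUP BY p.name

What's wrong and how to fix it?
Bug: An inner join excludes parents with zero children

Fix: Switch to LEFT JOIN to retain unmatched parent rows

Corrected query:
SELECT p.name, COUNT(c.id) FROM customers p LEFT JOIN purchases c ON c.customer_id = p.id GROUP BY p.name

Result:
name  | COUNT(c.id)
------+------------
Dave  | 4          
Eve   | 0          
Frank | 4          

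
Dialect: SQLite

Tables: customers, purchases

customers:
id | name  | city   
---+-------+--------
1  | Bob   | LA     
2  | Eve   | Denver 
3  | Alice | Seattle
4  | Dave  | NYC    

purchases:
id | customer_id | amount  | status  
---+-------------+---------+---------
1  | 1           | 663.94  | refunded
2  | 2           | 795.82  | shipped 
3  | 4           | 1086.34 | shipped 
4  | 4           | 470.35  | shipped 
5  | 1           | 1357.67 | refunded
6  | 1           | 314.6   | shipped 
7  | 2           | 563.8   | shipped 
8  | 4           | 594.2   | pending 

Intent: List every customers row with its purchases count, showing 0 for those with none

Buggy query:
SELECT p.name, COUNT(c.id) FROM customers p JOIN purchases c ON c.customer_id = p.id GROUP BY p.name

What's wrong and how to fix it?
Bug: INNER JOIN drops customers rows that have no matching purchases rows

Fix: Switch to LEFT JOIN to retain unmatched parent rows

Corrected query:
SELECT p.name, COUNT(c.id) FROM customers p LEFT JOIN purchases c ON c.customer_id = p.id GROUP BY p.name

Result:
name  | COUNT(c.id)
------+------------
Alice | 0          
Bob   | 3          
Dave  | 3          
Eve   | 2          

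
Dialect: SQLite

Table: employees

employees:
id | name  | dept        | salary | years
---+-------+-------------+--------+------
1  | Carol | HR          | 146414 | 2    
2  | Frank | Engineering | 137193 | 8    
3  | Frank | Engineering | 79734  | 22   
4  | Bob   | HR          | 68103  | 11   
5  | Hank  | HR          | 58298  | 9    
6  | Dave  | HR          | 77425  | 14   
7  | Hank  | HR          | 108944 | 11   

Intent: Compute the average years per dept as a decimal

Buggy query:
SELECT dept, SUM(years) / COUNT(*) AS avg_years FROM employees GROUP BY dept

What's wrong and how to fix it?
Bug: SUM(years) and COUNT(*) are both integers; the division truncates the fractional part

Fix: Cast one side to REAL so the division keeps the fractional part

Corrected query:
SELECT dept, SUM(years) * 1.0 / COUNT(*) AS avg_years FROM employees GROUP BY dept

Result:
dept        | avg_years
------------+----------
Engineering | 15       
HR          | 9.4      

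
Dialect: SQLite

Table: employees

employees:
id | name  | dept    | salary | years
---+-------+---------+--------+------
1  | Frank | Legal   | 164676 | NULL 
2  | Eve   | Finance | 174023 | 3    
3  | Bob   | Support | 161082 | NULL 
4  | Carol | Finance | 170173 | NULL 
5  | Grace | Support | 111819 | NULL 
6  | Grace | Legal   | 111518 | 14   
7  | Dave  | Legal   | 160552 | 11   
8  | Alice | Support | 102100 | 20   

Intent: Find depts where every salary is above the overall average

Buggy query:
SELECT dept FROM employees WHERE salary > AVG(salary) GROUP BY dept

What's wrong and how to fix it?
Bug: WHERE evaluates per row before aggregation, so AVG() is unavailable

Fix: Use a subquery for AVG and a HAVING MIN(...) filter so the condition holds for every row in the group

Corrected query:
SELECT dept FROM employees GROUP BY dept HAVING MIN(salary) > (SELECT AVG(salary) FROM employees)

Result:
dept   
-------
Finance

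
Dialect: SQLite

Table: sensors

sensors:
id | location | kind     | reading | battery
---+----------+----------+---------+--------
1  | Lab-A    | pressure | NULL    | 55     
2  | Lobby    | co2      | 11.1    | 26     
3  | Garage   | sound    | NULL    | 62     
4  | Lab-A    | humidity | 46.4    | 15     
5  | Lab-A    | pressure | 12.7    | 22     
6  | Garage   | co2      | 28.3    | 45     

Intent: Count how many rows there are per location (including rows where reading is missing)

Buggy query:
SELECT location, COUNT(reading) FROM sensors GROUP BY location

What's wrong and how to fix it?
Bug: COUNT(reading) skips NULLs, so groups with missing reading are undercounted

Fix: Replace COUNT(reading) with COUNT(*)

Corrected query:
SELECT location, COUNT(*) FROM sensors GROUP BY location

Result:
location | COUNT(*)
---------+---------
Garage   | 2       
Lab-A    | 3       
Lobby    | 1       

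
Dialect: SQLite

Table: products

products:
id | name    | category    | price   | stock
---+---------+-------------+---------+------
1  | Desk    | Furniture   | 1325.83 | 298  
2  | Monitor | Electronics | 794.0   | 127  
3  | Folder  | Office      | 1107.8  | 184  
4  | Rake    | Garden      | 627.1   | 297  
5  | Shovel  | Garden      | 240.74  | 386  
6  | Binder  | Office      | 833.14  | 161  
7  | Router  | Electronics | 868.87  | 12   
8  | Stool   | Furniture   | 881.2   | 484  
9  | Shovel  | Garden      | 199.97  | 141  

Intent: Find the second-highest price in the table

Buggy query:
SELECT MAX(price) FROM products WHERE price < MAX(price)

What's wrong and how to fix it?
Bug: MAX(price) on the right of the comparison is an aggregate-in-WHERE error

Fix: Compute the overall MAX in a subquery, then take MAX of rows below it

Corrected query:
SELECT MAX(price) FROM products WHERE price < (SELECT MAX(price) FROM products)

Result:
MAX(price)
----------
1107.8    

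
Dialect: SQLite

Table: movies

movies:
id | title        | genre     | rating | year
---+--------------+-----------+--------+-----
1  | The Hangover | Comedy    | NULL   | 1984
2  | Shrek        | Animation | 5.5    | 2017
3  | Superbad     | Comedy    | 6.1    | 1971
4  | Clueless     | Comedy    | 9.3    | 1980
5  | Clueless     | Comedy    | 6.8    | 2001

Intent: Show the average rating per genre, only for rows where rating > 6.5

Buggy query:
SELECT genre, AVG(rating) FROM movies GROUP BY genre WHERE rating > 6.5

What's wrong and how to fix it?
Bug: WHERE cannot follow GROUP BY

Fix: Place WHERE between FROM and GROUP BY

Corrected query:
SELECT genre, AVG(rating) FROM movies WHERE rating > 6.5 GROUP BY genre

Result:
genre  | AVG(rating)
-------+------------
Comedy | 8.05       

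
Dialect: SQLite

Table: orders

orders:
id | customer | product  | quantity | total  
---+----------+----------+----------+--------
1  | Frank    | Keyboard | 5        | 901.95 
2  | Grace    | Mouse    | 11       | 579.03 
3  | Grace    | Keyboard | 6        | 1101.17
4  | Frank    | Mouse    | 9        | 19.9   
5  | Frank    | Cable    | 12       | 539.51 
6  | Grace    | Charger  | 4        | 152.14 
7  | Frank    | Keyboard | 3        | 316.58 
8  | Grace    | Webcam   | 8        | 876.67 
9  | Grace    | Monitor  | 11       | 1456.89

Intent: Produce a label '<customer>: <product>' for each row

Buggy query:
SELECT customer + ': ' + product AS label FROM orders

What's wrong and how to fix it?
Bug: '+' is numeric addition; on text columns SQLite converts them to 0 instead of concatenating

Fix: Replace + with || to concatenate text

Corrected query:
SELECT customer || ': ' || product AS label FROM orders

Result:
label          
---------------
Frank: Keyboard
Grace: Mouse   
Grace: Keyboard
Frank: Mouse   
Frank: Cable   
Grace: Charger 
Frank: Keyboard
Grace: Webcam  
Grace: Monitor 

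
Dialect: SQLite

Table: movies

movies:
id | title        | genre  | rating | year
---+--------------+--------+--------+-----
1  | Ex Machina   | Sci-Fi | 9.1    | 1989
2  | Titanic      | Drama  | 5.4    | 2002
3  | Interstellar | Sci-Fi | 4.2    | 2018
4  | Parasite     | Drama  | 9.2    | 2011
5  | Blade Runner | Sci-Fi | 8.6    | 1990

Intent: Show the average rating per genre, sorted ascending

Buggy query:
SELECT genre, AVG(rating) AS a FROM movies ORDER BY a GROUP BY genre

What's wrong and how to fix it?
Bug: GROUP BY must precede ORDER BY

Fix: Move ORDER BY to the end, after GROUP BY

Corrected query:
SELECT genre, AVG(rating) AS a FROM movies GROUP BY genre ORDER BY a

Result:
genre  | a  
-------+----
Drama  | 7.3
Sci-Fi | 7.3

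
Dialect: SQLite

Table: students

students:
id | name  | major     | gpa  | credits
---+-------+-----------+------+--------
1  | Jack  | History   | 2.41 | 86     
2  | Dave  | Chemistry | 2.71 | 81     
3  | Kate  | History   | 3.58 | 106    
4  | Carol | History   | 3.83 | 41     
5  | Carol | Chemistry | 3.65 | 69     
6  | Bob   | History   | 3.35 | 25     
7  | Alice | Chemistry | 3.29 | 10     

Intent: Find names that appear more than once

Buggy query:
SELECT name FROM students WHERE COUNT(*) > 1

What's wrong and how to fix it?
Bug: WHERE can't reference COUNT(*); aggregates are computed after WHERE

Fix: GROUP BY name, then filter groups with HAVING COUNT(*) > 1

Corrected query:
SELECT name FROM students GROUP BY name HAVING COUNT(*) > 1

Result:
name 
-----
Carol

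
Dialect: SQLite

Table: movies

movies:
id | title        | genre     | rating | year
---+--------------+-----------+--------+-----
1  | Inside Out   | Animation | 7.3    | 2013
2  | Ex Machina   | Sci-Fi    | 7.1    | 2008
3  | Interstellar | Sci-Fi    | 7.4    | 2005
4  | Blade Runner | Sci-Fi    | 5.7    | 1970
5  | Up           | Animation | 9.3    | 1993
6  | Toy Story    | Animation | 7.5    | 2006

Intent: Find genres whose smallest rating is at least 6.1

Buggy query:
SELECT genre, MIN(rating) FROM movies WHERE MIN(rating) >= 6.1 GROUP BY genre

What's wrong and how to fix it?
Bug: MIN() in WHERE is a misuse of aggregate

Fix: Use HAVING for the per-group MIN condition

Corrected query:
SELECT genre, MIN(rating) FROM movies GROUP BY genre HAVING MIN(rating) >= 6.1

Result:
genre     | MIN(rating)
----------+------------
Animation | 7.3        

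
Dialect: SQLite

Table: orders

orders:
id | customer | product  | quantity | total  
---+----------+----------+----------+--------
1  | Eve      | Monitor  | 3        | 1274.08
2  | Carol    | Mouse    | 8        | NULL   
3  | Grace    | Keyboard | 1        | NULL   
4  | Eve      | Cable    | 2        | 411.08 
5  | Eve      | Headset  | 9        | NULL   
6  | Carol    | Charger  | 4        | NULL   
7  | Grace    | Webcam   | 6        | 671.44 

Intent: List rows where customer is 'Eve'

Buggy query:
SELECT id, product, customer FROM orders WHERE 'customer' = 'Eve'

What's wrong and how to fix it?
Bug: 'customer' in single quotes is a string literal, not the column; the comparison is literal-vs-literal and never true

Fix: Remove the quotes around the column name (or use double quotes for an identifier)

Corrected query:
SELECT id, product, customer FROM orders WHERE customer = 'Eve'

Result:
id | product | customer
---+---------+---------
1  | Monitor | Eve     
4  | Cable   | Eve     
5  | Headset | Eve     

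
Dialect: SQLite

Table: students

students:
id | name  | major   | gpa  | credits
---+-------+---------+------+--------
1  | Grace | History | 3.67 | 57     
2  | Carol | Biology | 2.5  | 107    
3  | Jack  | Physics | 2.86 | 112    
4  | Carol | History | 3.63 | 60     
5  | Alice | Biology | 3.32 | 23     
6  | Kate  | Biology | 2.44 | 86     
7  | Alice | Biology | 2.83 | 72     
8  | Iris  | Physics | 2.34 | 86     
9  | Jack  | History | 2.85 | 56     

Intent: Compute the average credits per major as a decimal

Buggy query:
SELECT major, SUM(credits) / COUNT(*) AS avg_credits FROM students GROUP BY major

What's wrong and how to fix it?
Bug: Both operands are integers, so '/' performs integer division and truncates

Fix: Multiply by 1.0 (or CAST to REAL) to force floating-point division

Corrected query:
SELECT major, SUM(credits) * 1.0 / COUNT(*) AS avg_credits FROM students GROUP BY major

Result:
major   | avg_credits
--------+------------
Biology | 72         
History | 57.666667  
Physics | 99         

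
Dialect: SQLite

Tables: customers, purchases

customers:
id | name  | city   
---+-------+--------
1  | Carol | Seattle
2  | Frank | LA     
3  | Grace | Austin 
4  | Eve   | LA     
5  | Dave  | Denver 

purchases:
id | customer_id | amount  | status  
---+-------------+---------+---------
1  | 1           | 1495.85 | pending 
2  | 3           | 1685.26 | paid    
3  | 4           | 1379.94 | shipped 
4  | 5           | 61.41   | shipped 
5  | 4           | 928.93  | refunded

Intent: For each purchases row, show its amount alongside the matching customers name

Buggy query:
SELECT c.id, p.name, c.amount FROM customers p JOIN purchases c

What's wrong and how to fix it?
Bug: JOIN with no ON clause produces a cartesian product; every purchases row pairs with every customers row

Fix: Add ON c.customer_id = p.id to the JOIN

Corrected query:
SELECT c.id, p.name, c.amount FROM customers p JOIN purchases c ON c.customer_id = p.id

Result:
id | name  | amount 
---+-------+--------
1  | Carol | 1495.85
2  | Grace | 1685.26
3  | Eve   | 1379.94
4  | Dave  | 61.41  
5  | Eve   | 928.93 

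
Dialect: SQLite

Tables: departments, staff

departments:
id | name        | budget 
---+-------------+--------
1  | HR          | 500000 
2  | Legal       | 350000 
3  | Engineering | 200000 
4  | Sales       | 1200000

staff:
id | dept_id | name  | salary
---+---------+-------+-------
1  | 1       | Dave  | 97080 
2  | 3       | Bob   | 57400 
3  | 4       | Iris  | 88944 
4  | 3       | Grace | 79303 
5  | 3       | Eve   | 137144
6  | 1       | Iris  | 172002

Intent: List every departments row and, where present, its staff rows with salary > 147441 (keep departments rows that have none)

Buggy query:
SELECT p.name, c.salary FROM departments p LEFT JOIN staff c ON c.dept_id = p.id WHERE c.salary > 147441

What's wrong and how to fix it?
Bug: A WHERE condition on the right-hand table after LEFT JOIN drops unmatched parents

Fix: Put 'c.salary > 147441' in the JOIN's ON clause instead of WHERE

Corrected query:
SELECT p.name, c.salary FROM departments p LEFT JOIN staff c ON c.dept_id = p.id AND c.salary > 147441

Result:
name        | salary
------------+-------
HR          | 172002
Legal       | NULL  
Engineering | NULL  
Sales       | NULL  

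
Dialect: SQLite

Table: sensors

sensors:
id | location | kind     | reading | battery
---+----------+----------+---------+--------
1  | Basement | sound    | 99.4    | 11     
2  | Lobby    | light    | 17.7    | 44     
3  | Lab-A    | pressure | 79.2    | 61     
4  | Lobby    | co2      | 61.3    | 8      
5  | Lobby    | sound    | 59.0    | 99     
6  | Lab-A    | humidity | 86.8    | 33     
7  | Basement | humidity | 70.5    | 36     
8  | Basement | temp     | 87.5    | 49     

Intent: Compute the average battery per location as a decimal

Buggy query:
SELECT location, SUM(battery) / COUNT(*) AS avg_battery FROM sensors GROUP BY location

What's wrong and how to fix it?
Bug: Both operands are integers, so '/' performs integer division and truncates

Fix: Multiply by 1.0 (or CAST to REAL) to force floating-point division

Corrected query:
SELECT location, SUM(battery) * 1.0 / COUNT(*) AS avg_battery FROM sensors GROUP BY location

Result:
location | avg_battery
---------+------------
Basement | 32         
Lab-A    | 47         
Lobby    | 50.333333  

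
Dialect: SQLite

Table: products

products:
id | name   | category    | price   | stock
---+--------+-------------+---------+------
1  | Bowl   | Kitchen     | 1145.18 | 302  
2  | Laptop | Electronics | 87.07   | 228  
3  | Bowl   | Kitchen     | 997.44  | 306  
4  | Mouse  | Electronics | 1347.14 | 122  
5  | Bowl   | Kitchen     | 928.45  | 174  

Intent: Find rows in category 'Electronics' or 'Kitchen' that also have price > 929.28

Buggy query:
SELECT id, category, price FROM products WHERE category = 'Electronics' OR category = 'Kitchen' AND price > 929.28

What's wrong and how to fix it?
Bug: AND binds tighter than OR, so this parses as category = 'Electronics' OR (category = 'Kitchen' AND price > 929.28)

Fix: Add parentheses around the OR so the AND applies to both alternatives

Corrected query:
SELECT id, category, price FROM products WHERE (category = 'Electronics' OR category = 'Kitchen') AND price > 929.28

Result:
id | category    | price  
---+-------------+--------
1  | Kitchen     | 1145.18
3  | Kitchen     | 997.44 
4  | Electronics | 1347.14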